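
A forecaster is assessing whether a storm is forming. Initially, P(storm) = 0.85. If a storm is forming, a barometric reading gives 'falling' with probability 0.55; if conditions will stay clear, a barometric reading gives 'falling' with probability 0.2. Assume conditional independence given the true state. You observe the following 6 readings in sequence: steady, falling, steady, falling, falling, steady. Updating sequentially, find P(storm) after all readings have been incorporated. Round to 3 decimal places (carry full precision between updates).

After 'steady': P(storm) = 0.45·0.8500 / (0.45·0.8500 + 0.8·0.1500) ≈ 0.7612
After 'falling': P(storm) = 0.55·0.7612 / (0.55·0.7612 + 0.2·0.2388) ≈ 0.8976
After 'steady': P(storm) = 0.45·0.8976 / (0.45·0.8976 + 0.8·0.1024) ≈ 0.8314
After 'falling': P(storm) = 0.55·0.8314 / (0.55·0.8314 + 0.2·0.1686) ≈ 0.9313
After 'falling': P(storm) = 0.55·0.9313 / (0.55·0.9313 + 0.2·0.0687) ≈ 0.9739
After 'steady': P(storm) = 0.45·0.9739 / (0.45·0.9739 + 0.8·0.0261) ≈ 0.9545

0.954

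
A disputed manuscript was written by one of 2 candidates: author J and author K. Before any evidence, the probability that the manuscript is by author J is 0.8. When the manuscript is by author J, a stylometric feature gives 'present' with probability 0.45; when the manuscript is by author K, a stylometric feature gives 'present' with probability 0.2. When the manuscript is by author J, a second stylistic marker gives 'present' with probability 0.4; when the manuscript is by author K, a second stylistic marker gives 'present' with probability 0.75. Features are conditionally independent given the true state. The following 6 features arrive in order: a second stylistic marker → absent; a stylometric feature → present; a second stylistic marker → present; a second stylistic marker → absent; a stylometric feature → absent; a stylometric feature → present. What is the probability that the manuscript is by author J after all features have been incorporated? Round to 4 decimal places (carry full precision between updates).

Apply Bayes' rule sequentially, carrying P(author J) forward.
After a second stylistic marker='absent': P(author J) = 0.6·0.8000 / (0.6·0.8000 + 0.25·0.2000) ≈ 0.9057
After a stylometric feature='present': P(author J) = 0.45·0.9057 / (0.45·0.9057 + 0.2·0.0943) ≈ 0.9558
After a second stylistic marker='present': P(author J) = 0.4·0.9558 / (0.4·0.9558 + 0.75·0.0442) ≈ 0.9201
After a second stylistic marker='absent': P(author J) = 0.6·0.9201 / (0.6·0.9201 + 0.25·0.0799) ≈ 0.9651
After a stylometric feature='absent': P(author J) = 0.55·0.9651 / (0.55·0.9651 + 0.8·0.0349) ≈ 0.9500
After a stylometric feature='present': P(author J) = 0.45·0.9500 / (0.45·0.9500 + 0.2·0.0500) ≈ 0.9772

0.9772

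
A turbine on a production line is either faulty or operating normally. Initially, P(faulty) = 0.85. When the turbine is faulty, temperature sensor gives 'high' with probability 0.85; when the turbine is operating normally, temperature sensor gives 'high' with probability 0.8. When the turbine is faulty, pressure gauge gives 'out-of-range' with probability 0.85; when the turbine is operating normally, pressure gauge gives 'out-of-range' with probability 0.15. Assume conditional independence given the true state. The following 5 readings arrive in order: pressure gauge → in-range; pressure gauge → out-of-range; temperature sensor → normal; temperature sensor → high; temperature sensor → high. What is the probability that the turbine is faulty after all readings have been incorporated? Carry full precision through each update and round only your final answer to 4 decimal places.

After pressure gauge='in-range': P(faulty) = 0.15·0.8500 / (0.15·0.8500 + 0.85·0.1500) ≈ 0.5000
After pressure gauge='out-of-range': P(faulty) = 0.85·0.5000 / (0.85·0.5000 + 0.15·0.5000) ≈ 0.8500
After temperature sensor='normal': P(faulty) = 0.15·0.8500 / (0.15·0.8500 + 0.2·0.1500) ≈ 0.8095
After temperature sensor='high': P(faulty) = 0.85·0.8095 / (0.85·0.8095 + 0.8·0.1905) ≈ 0.8187
After temperature sensor='high': P(faulty) = 0.85·0.8187 / (0.85·0.8187 + 0.8·0.1813) ≈ 0.8275

0.8275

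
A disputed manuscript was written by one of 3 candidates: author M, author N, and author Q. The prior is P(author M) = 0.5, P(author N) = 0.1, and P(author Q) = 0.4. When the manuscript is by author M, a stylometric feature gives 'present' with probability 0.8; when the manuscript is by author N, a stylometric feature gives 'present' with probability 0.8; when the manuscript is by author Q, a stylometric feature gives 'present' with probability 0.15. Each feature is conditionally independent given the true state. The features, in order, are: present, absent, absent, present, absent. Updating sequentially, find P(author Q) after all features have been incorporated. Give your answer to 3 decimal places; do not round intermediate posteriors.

Each posterior becomes the prior for the next update.
After 'present': normaliser = 0.8·0.5000 + 0.8·0.1000 + 0.15·0.4000; P(author M) ≈ 0.7407, P(author N) ≈ 0.1481, P(author Q) ≈ 0.1111
After 'absent': normaliser = 0.2·0.7407 + 0.2·0.1481 + 0.85·0.1111; P(author M) ≈ 0.5442, P(author N) ≈ 0.1088, P(author Q) ≈ 0.3469
After 'absent': normaliser = 0.2·0.5442 + 0.2·0.1088 + 0.85·0.3469; P(author M) ≈ 0.2558, P(author N) ≈ 0.0512, P(author Q) ≈ 0.6930
After 'present': normaliser = 0.8·0.2558 + 0.8·0.0512 + 0.15·0.6930; P(author M) ≈ 0.5855, P(author N) ≈ 0.1171, P(author Q) ≈ 0.2974
After 'absent': normaliser = 0.2·0.5855 + 0.2·0.1171 + 0.85·0.2974; P(author M) ≈ 0.2977, P(author N) ≈ 0.0595, P(author Q) ≈ 0.6428

0.643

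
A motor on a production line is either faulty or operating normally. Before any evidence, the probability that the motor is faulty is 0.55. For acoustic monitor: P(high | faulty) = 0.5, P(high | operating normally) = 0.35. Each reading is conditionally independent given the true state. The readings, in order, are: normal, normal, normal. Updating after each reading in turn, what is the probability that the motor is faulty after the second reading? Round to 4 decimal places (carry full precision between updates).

0.4197

After 'normal': P(faulty) = 0.5·0.5500 / (0.5·0.5500 + 0.65·0.4500) ≈ 0.4846
After 'normal': P(faulty) = 0.5·0.4846 / (0.5·0.4846 + 0.65·0.5154) ≈ 0.4197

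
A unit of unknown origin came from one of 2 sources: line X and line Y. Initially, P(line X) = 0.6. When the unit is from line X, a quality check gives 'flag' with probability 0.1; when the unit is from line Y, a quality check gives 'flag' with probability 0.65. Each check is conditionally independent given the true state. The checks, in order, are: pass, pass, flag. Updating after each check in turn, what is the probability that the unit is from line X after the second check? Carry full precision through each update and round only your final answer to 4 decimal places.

0.9084

Each posterior becomes the prior for the next update.
After 'pass': P(line X) = 0.9·0.6000 / (0.9·0.6000 + 0.35·0.4000) ≈ 0.7941
After 'pass': P(line X) = 0.9·0.7941 / (0.9·0.7941 + 0.35·0.2059) ≈ 0.9084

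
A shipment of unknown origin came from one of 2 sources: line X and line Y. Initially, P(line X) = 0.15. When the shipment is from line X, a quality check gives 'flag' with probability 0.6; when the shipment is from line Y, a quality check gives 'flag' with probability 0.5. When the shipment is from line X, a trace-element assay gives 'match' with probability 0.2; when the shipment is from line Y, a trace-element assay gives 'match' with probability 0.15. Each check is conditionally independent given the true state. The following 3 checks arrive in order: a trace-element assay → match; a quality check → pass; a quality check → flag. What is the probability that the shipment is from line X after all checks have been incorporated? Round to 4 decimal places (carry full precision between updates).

0.1843

Apply Bayes' rule sequentially, carrying P(line X) forward.
After a trace-element assay='match': P(line X) = 0.2·0.1500 / (0.2·0.1500 + 0.15·0.8500) ≈ 0.1905
After a quality check='pass': P(line X) = 0.4·0.1905 / (0.4·0.1905 + 0.5·0.8095) ≈ 0.1584
After a quality check='flag': P(line X) = 0.6·0.1584 / (0.6·0.1584 + 0.5·0.8416) ≈ 0.1843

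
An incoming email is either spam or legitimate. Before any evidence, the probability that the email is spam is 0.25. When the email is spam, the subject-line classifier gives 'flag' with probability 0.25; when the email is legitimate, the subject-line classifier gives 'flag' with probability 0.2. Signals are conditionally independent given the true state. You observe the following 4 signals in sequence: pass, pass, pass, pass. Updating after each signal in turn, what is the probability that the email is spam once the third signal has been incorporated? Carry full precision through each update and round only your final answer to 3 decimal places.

0.215

After 'pass': P(spam) = 0.75·0.2500 / (0.75·0.2500 + 0.8·0.7500) ≈ 0.2381
After 'pass': P(spam) = 0.75·0.2381 / (0.75·0.2381 + 0.8·0.7619) ≈ 0.2266
After 'pass': P(spam) = 0.75·0.2266 / (0.75·0.2266 + 0.8·0.7734) ≈ 0.2155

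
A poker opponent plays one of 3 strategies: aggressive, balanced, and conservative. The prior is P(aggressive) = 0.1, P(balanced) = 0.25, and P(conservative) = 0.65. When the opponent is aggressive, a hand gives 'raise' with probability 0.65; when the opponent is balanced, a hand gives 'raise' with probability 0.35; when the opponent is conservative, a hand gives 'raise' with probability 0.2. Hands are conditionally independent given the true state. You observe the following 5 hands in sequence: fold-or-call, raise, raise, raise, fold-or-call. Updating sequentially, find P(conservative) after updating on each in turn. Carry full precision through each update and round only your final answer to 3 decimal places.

0.297

Apply Bayes' rule sequentially, carrying P(conservative) forward.
After 'fold-or-call': normaliser = 0.35·0.1000 + 0.65·0.2500 + 0.8·0.6500; P(aggressive) ≈ 0.0488, P(balanced) ≈ 0.2265, P(conservative) ≈ 0.7247
After 'raise': normaliser = 0.65·0.0488 + 0.35·0.2265 + 0.2·0.7247; P(aggressive) ≈ 0.1239, P(balanced) ≈ 0.3097, P(conservative) ≈ 0.5664
After 'raise': normaliser = 0.65·0.1239 + 0.35·0.3097 + 0.2·0.5664; P(aggressive) ≈ 0.2665, P(balanced) ≈ 0.3587, P(conservative) ≈ 0.3748
After 'raise': normaliser = 0.65·0.2665 + 0.35·0.3587 + 0.2·0.3748; P(aggressive) ≈ 0.4635, P(balanced) ≈ 0.3359, P(conservative) ≈ 0.2006
After 'fold-or-call': normaliser = 0.35·0.4635 + 0.65·0.3359 + 0.8·0.2006; P(aggressive) ≈ 0.2998, P(balanced) ≈ 0.4036, P(conservative) ≈ 0.2966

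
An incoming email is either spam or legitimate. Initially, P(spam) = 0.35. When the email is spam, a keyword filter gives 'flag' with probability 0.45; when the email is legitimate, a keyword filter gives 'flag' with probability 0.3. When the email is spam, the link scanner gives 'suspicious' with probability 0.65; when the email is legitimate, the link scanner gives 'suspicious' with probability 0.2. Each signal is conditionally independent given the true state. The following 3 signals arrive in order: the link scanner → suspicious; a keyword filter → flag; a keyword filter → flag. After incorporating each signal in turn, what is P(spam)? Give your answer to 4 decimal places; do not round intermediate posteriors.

0.7975

After the link scanner='suspicious': P(spam) = 0.65·0.3500 / (0.65·0.3500 + 0.2·0.6500) ≈ 0.6364
After a keyword filter='flag': P(spam) = 0.45·0.6364 / (0.45·0.6364 + 0.3·0.3636) ≈ 0.7241
After a keyword filter='flag': P(spam) = 0.45·0.7241 / (0.45·0.7241 + 0.3·0.2759) ≈ 0.7975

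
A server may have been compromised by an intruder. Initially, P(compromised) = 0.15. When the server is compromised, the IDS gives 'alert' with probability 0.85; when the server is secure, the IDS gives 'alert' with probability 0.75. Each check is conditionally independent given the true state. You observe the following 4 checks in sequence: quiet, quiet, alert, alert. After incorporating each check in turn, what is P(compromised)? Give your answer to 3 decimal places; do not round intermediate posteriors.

0.075

Each posterior becomes the prior for the next update.
After 'quiet': P(compromised) = 0.15·0.1500 / (0.15·0.1500 + 0.25·0.8500) ≈ 0.0957
After 'quiet': P(compromised) = 0.15·0.0957 / (0.15·0.0957 + 0.25·0.9043) ≈ 0.0597
After 'alert': P(compromised) = 0.85·0.0597 / (0.85·0.0597 + 0.75·0.9403) ≈ 0.0672
After 'alert': P(compromised) = 0.85·0.0672 / (0.85·0.0672 + 0.75·0.9328) ≈ 0.0754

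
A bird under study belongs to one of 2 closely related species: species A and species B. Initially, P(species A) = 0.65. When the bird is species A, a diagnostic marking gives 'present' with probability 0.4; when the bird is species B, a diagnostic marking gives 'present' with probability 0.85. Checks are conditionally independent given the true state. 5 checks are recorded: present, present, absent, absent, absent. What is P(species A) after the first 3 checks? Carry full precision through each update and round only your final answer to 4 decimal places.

0.6219

After 'present': P(species A) = 0.4·0.6500 / (0.4·0.6500 + 0.85·0.3500) ≈ 0.4664
After 'present': P(species A) = 0.4·0.4664 / (0.4·0.4664 + 0.85·0.5336) ≈ 0.2914
After 'absent': P(species A) = 0.6·0.2914 / (0.6·0.2914 + 0.15·0.7086) ≈ 0.6219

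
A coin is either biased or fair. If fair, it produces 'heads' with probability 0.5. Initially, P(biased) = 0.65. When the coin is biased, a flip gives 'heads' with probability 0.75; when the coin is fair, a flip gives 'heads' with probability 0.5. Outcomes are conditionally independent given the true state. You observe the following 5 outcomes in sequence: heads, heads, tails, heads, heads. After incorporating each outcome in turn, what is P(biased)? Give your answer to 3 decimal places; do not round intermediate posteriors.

0.825

After 'heads': P(biased) = 0.75·0.6500 / (0.75·0.6500 + 0.5·0.3500) ≈ 0.7358
After 'heads': P(biased) = 0.75·0.7358 / (0.75·0.7358 + 0.5·0.2642) ≈ 0.8069
After 'tails': P(biased) = 0.25·0.8069 / (0.25·0.8069 + 0.5·0.1931) ≈ 0.6763
After 'heads': P(biased) = 0.75·0.6763 / (0.75·0.6763 + 0.5·0.3237) ≈ 0.7581
After 'heads': P(biased) = 0.75·0.7581 / (0.75·0.7581 + 0.5·0.2419) ≈ 0.8246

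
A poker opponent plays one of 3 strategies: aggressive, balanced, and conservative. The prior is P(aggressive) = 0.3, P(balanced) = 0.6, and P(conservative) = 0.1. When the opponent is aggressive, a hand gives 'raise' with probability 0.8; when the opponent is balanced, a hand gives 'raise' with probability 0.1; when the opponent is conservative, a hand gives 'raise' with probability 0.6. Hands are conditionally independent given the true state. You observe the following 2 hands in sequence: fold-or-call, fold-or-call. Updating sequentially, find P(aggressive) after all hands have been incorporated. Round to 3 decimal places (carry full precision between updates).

0.023

After 'fold-or-call': normaliser = 0.2·0.3000 + 0.9·0.6000 + 0.4·0.1000; P(aggressive) ≈ 0.0938, P(balanced) ≈ 0.8438, P(conservative) ≈ 0.0625
After 'fold-or-call': normaliser = 0.2·0.0938 + 0.9·0.8438 + 0.4·0.0625; P(aggressive) ≈ 0.0233, P(balanced) ≈ 0.9455, P(conservative) ≈ 0.0311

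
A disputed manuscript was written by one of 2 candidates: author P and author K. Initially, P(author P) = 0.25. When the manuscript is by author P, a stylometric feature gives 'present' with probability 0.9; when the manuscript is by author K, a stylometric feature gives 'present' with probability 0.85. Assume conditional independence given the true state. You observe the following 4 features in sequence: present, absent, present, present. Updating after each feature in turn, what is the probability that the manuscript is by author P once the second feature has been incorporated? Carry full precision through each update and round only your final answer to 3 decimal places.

0.190

Apply Bayes' rule sequentially, carrying P(author P) forward.
After 'present': P(author P) = 0.9·0.2500 / (0.9·0.2500 + 0.85·0.7500) ≈ 0.2609
After 'absent': P(author P) = 0.1·0.2609 / (0.1·0.2609 + 0.15·0.7391) ≈ 0.1905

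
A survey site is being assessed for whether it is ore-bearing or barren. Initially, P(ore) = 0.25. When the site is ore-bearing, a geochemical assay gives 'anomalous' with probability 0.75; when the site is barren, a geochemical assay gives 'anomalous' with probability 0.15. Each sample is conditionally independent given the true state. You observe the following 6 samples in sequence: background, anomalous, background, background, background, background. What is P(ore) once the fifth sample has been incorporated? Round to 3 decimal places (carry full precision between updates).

After 'background': P(ore) = 0.25·0.2500 / (0.25·0.2500 + 0.85·0.7500) ≈ 0.0893
After 'anomalous': P(ore) = 0.75·0.0893 / (0.75·0.0893 + 0.15·0.9107) ≈ 0.3289
After 'background': P(ore) = 0.25·0.3289 / (0.25·0.3289 + 0.85·0.6711) ≈ 0.1260
After 'background': P(ore) = 0.25·0.1260 / (0.25·0.1260 + 0.85·0.8740) ≈ 0.0407
After 'background': P(ore) = 0.25·0.0407 / (0.25·0.0407 + 0.85·0.9593) ≈ 0.0123

0.012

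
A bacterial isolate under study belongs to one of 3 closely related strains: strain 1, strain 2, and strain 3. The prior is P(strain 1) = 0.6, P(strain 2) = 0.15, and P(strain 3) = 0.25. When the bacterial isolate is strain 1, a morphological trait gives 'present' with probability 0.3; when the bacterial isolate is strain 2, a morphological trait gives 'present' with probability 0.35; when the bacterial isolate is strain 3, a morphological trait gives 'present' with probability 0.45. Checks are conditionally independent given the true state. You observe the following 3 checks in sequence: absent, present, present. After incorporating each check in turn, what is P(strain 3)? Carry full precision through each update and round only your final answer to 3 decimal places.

0.359

After 'absent': normaliser = 0.7·0.6000 + 0.65·0.1500 + 0.55·0.2500; P(strain 1) ≈ 0.6412, P(strain 2) ≈ 0.1489, P(strain 3) ≈ 0.2099
After 'present': normaliser = 0.3·0.6412 + 0.35·0.1489 + 0.45·0.2099; P(strain 1) ≈ 0.5676, P(strain 2) ≈ 0.1537, P(strain 3) ≈ 0.2787
After 'present': normaliser = 0.3·0.5676 + 0.35·0.1537 + 0.45·0.2787; P(strain 1) ≈ 0.4872, P(strain 2) ≈ 0.1539, P(strain 3) ≈ 0.3589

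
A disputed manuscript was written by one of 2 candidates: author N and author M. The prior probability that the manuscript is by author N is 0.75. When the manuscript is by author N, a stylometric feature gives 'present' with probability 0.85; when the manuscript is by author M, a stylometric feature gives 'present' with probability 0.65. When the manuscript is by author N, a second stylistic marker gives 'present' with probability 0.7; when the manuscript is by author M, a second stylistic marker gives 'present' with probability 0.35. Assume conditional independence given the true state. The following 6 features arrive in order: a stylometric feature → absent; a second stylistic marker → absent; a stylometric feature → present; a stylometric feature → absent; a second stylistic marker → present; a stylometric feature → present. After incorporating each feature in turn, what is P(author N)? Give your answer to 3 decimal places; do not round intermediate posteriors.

After a stylometric feature='absent': P(author N) = 0.15·0.7500 / (0.15·0.7500 + 0.35·0.2500) ≈ 0.5625
After a second stylistic marker='absent': P(author N) = 0.3·0.5625 / (0.3·0.5625 + 0.65·0.4375) ≈ 0.3724
After a stylometric feature='present': P(author N) = 0.85·0.3724 / (0.85·0.3724 + 0.65·0.6276) ≈ 0.4369
After a stylometric feature='absent': P(author N) = 0.15·0.4369 / (0.15·0.4369 + 0.35·0.5631) ≈ 0.2496
After a second stylistic marker='present': P(author N) = 0.7·0.2496 / (0.7·0.2496 + 0.35·0.7504) ≈ 0.3994
After a stylometric feature='present': P(author N) = 0.85·0.3994 / (0.85·0.3994 + 0.65·0.6006) ≈ 0.4652

0.465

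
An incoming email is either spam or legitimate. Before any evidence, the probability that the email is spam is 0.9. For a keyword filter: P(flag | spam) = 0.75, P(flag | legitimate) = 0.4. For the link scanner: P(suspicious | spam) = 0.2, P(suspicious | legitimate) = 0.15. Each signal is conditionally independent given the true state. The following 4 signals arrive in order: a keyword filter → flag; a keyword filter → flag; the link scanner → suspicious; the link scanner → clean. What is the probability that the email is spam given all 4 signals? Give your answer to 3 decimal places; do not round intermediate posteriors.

0.975

After a keyword filter='flag': P(spam) = 0.75·0.9000 / (0.75·0.9000 + 0.4·0.1000) ≈ 0.9441
After a keyword filter='flag': P(spam) = 0.75·0.9441 / (0.75·0.9441 + 0.4·0.0559) ≈ 0.9694
After the link scanner='suspicious': P(spam) = 0.2·0.9694 / (0.2·0.9694 + 0.15·0.0306) ≈ 0.9768
After the link scanner='clean': P(spam) = 0.8·0.9768 / (0.8·0.9768 + 0.85·0.0232) ≈ 0.9754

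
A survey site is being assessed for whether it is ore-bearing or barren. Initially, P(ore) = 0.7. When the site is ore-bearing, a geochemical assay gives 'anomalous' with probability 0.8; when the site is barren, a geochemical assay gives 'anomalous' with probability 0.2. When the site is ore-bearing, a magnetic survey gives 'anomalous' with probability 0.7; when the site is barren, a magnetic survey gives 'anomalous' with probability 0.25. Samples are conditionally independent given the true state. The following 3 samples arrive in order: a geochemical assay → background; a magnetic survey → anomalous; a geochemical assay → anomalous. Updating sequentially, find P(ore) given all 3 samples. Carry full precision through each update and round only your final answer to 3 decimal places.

0.867

After a geochemical assay='background': P(ore) = 0.2·0.7000 / (0.2·0.7000 + 0.8·0.3000) ≈ 0.3684
After a magnetic survey='anomalous': P(ore) = 0.7·0.3684 / (0.7·0.3684 + 0.25·0.6316) ≈ 0.6203
After a geochemical assay='anomalous': P(ore) = 0.8·0.6203 / (0.8·0.6203 + 0.2·0.3797) ≈ 0.8673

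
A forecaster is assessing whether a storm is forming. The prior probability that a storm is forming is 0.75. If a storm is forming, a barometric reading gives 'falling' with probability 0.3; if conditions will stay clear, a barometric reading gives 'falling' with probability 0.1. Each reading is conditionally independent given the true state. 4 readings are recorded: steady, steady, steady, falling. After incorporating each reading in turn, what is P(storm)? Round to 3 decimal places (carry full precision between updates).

0.809

Each posterior becomes the prior for the next update.
After 'steady': P(storm) = 0.7·0.7500 / (0.7·0.7500 + 0.9·0.2500) ≈ 0.7000
After 'steady': P(storm) = 0.7·0.7000 / (0.7·0.7000 + 0.9·0.3000) ≈ 0.6447
After 'steady': P(storm) = 0.7·0.6447 / (0.7·0.6447 + 0.9·0.3553) ≈ 0.5853
After 'falling': P(storm) = 0.3·0.5853 / (0.3·0.5853 + 0.1·0.4147) ≈ 0.8090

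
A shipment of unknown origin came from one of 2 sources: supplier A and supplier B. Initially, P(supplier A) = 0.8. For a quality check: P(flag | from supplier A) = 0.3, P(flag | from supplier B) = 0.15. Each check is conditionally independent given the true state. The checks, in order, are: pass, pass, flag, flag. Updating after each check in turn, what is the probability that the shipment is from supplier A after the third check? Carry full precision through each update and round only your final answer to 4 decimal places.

Each posterior becomes the prior for the next update.
After 'pass': P(supplier A) = 0.7·0.8000 / (0.7·0.8000 + 0.85·0.2000) ≈ 0.7671
After 'pass': P(supplier A) = 0.7·0.7671 / (0.7·0.7671 + 0.85·0.2329) ≈ 0.7307
After 'flag': P(supplier A) = 0.3·0.7307 / (0.3·0.7307 + 0.15·0.2693) ≈ 0.8444

0.8444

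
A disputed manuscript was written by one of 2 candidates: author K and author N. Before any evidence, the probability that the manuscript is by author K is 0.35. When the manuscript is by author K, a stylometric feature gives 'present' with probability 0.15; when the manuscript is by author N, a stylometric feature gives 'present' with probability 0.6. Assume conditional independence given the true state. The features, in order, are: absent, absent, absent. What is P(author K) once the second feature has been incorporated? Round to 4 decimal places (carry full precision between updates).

After 'absent': P(author K) = 0.85·0.3500 / (0.85·0.3500 + 0.4·0.6500) ≈ 0.5336
After 'absent': P(author K) = 0.85·0.5336 / (0.85·0.5336 + 0.4·0.4664) ≈ 0.7086

0.7086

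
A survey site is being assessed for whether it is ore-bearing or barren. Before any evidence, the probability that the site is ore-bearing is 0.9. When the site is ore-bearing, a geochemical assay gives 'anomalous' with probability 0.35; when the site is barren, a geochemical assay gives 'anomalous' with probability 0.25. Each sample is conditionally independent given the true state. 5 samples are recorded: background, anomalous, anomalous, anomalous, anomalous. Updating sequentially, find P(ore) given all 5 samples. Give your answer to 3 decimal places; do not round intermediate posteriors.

After 'background': P(ore) = 0.65·0.9000 / (0.65·0.9000 + 0.75·0.1000) ≈ 0.8864
After 'anomalous': P(ore) = 0.35·0.8864 / (0.35·0.8864 + 0.25·0.1136) ≈ 0.9161
After 'anomalous': P(ore) = 0.35·0.9161 / (0.35·0.9161 + 0.25·0.0839) ≈ 0.9386
After 'anomalous': P(ore) = 0.35·0.9386 / (0.35·0.9386 + 0.25·0.0614) ≈ 0.9554
After 'anomalous': P(ore) = 0.35·0.9554 / (0.35·0.9554 + 0.25·0.0446) ≈ 0.9677

0.968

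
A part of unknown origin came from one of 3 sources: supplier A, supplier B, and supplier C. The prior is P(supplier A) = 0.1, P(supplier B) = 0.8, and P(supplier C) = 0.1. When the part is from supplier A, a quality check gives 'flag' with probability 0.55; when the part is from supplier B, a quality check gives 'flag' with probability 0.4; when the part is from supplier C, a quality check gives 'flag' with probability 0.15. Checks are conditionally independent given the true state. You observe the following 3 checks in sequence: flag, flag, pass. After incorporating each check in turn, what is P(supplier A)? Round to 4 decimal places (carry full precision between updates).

0.1474

Each posterior becomes the prior for the next update.
After 'flag': normaliser = 0.55·0.1000 + 0.4·0.8000 + 0.15·0.1000; P(supplier A) ≈ 0.1410, P(supplier B) ≈ 0.8205, P(supplier C) ≈ 0.0385
After 'flag': normaliser = 0.55·0.1410 + 0.4·0.8205 + 0.15·0.0385; P(supplier A) ≈ 0.1885, P(supplier B) ≈ 0.7975, P(supplier C) ≈ 0.0140
After 'pass': normaliser = 0.45·0.1885 + 0.6·0.7975 + 0.85·0.0140; P(supplier A) ≈ 0.1474, P(supplier B) ≈ 0.8318, P(supplier C) ≈ 0.0207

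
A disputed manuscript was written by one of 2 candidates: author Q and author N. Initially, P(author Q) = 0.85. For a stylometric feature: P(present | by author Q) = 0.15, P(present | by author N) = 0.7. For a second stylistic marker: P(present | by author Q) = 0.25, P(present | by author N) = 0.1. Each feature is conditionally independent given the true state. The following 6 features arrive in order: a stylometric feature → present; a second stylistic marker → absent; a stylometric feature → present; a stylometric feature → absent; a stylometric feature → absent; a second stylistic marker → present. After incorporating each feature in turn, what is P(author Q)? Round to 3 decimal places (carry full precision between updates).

Each posterior becomes the prior for the next update.
After a stylometric feature='present': P(author Q) = 0.15·0.8500 / (0.15·0.8500 + 0.7·0.1500) ≈ 0.5484
After a second stylistic marker='absent': P(author Q) = 0.75·0.5484 / (0.75·0.5484 + 0.9·0.4516) ≈ 0.5030
After a stylometric feature='present': P(author Q) = 0.15·0.5030 / (0.15·0.5030 + 0.7·0.4970) ≈ 0.1782
After a stylometric feature='absent': P(author Q) = 0.85·0.1782 / (0.85·0.1782 + 0.3·0.8218) ≈ 0.3806
After a stylometric feature='absent': P(author Q) = 0.85·0.3806 / (0.85·0.3806 + 0.3·0.6194) ≈ 0.6351
After a second stylistic marker='present': P(author Q) = 0.25·0.6351 / (0.25·0.6351 + 0.1·0.3649) ≈ 0.8131

0.813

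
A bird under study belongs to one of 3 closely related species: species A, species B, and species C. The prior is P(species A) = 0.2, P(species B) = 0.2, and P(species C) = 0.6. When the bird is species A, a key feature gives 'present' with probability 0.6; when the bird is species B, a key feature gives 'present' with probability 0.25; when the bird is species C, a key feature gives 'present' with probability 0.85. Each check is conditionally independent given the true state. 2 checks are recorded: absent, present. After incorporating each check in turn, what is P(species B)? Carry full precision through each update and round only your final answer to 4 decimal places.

After 'absent': normaliser = 0.4·0.2000 + 0.75·0.2000 + 0.15·0.6000; P(species A) ≈ 0.2500, P(species B) ≈ 0.4688, P(species C) ≈ 0.2812
After 'present': normaliser = 0.6·0.2500 + 0.25·0.4688 + 0.85·0.2812; P(species A) ≈ 0.2963, P(species B) ≈ 0.2315, P(species C) ≈ 0.4722

0.2315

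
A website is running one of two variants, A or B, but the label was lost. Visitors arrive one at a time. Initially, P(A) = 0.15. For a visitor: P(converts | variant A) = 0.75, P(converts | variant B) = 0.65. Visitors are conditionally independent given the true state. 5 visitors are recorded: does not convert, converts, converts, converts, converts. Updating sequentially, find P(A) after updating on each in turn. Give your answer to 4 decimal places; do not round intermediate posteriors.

0.1826

After 'does not convert': P(A) = 0.25·0.1500 / (0.25·0.1500 + 0.35·0.8500) ≈ 0.1119
After 'converts': P(A) = 0.75·0.1119 / (0.75·0.1119 + 0.65·0.8881) ≈ 0.1270
After 'converts': P(A) = 0.75·0.1270 / (0.75·0.1270 + 0.65·0.8730) ≈ 0.1437
After 'converts': P(A) = 0.75·0.1437 / (0.75·0.1437 + 0.65·0.8563) ≈ 0.1622
After 'converts': P(A) = 0.75·0.1622 / (0.75·0.1622 + 0.65·0.8378) ≈ 0.1826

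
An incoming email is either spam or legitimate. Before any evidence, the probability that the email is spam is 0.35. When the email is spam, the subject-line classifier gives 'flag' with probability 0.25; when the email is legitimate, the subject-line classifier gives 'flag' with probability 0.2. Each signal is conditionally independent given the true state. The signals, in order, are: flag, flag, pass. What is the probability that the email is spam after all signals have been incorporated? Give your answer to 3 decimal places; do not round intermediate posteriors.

Apply Bayes' rule sequentially, carrying P(spam) forward.
After 'flag': P(spam) = 0.25·0.3500 / (0.25·0.3500 + 0.2·0.6500) ≈ 0.4023
After 'flag': P(spam) = 0.25·0.4023 / (0.25·0.4023 + 0.2·0.5977) ≈ 0.4569
After 'pass': P(spam) = 0.75·0.4569 / (0.75·0.4569 + 0.8·0.5431) ≈ 0.4410

0.441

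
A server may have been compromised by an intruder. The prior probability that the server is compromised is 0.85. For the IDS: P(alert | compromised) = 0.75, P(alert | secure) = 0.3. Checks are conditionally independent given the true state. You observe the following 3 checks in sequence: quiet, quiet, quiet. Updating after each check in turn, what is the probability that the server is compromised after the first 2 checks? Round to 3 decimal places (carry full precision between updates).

Each posterior becomes the prior for the next update.
After 'quiet': P(compromised) = 0.25·0.8500 / (0.25·0.8500 + 0.7·0.1500) ≈ 0.6693
After 'quiet': P(compromised) = 0.25·0.6693 / (0.25·0.6693 + 0.7·0.3307) ≈ 0.4195

0.420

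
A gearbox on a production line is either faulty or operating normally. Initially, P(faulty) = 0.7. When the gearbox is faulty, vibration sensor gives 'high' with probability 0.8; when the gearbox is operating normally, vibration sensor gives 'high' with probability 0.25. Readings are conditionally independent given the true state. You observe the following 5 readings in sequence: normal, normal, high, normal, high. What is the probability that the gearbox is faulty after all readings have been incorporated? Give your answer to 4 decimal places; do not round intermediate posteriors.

After 'normal': P(faulty) = 0.2·0.7000 / (0.2·0.7000 + 0.75·0.3000) ≈ 0.3836
After 'normal': P(faulty) = 0.2·0.3836 / (0.2·0.3836 + 0.75·0.6164) ≈ 0.1423
After 'high': P(faulty) = 0.8·0.1423 / (0.8·0.1423 + 0.25·0.8577) ≈ 0.3468
After 'normal': P(faulty) = 0.2·0.3468 / (0.2·0.3468 + 0.75·0.6532) ≈ 0.1240
After 'high': P(faulty) = 0.8·0.1240 / (0.8·0.1240 + 0.25·0.8760) ≈ 0.3118

0.3118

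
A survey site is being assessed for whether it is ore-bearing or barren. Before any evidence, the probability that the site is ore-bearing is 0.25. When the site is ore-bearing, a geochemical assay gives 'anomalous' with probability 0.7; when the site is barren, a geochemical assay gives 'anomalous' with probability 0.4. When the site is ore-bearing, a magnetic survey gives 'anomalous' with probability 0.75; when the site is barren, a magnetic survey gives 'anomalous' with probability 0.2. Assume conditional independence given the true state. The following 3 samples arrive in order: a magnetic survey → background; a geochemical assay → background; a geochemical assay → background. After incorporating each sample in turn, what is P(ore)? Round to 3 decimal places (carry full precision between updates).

After a magnetic survey='background': P(ore) = 0.25·0.2500 / (0.25·0.2500 + 0.8·0.7500) ≈ 0.0943
After a geochemical assay='background': P(ore) = 0.3·0.0943 / (0.3·0.0943 + 0.6·0.9057) ≈ 0.0495
After a geochemical assay='background': P(ore) = 0.3·0.0495 / (0.3·0.0495 + 0.6·0.9505) ≈ 0.0254

0.025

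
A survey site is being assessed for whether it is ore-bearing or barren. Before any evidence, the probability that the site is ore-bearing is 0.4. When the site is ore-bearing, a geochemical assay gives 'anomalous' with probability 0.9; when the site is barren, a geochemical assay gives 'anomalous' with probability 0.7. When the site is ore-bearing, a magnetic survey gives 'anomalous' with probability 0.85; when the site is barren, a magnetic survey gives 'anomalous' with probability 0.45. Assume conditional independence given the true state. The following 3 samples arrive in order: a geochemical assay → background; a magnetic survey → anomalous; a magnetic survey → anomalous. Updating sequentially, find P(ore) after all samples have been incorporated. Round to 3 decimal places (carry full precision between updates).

0.442

After a geochemical assay='background': P(ore) = 0.1·0.4000 / (0.1·0.4000 + 0.3·0.6000) ≈ 0.1818
After a magnetic survey='anomalous': P(ore) = 0.85·0.1818 / (0.85·0.1818 + 0.45·0.8182) ≈ 0.2957
After a magnetic survey='anomalous': P(ore) = 0.85·0.2957 / (0.85·0.2957 + 0.45·0.7043) ≈ 0.4422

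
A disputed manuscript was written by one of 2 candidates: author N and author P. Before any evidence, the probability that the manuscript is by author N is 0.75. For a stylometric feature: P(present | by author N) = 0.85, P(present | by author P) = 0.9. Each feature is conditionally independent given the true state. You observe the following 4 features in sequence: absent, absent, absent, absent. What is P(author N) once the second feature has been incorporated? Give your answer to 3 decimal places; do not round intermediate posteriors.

Each posterior becomes the prior for the next update.
After 'absent': P(author N) = 0.15·0.7500 / (0.15·0.7500 + 0.1·0.2500) ≈ 0.8182
After 'absent': P(author N) = 0.15·0.8182 / (0.15·0.8182 + 0.1·0.1818) ≈ 0.8710

0.871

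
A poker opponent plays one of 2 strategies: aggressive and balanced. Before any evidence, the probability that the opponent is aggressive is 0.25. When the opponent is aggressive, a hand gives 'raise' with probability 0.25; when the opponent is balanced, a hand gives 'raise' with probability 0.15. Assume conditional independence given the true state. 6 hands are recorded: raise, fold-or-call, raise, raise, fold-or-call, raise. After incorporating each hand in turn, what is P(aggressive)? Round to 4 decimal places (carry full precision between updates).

After 'raise': P(aggressive) = 0.25·0.2500 / (0.25·0.2500 + 0.15·0.7500) ≈ 0.3571
After 'fold-or-call': P(aggressive) = 0.75·0.3571 / (0.75·0.3571 + 0.85·0.6429) ≈ 0.3289
After 'raise': P(aggressive) = 0.25·0.3289 / (0.25·0.3289 + 0.15·0.6711) ≈ 0.4496
After 'raise': P(aggressive) = 0.25·0.4496 / (0.25·0.4496 + 0.15·0.5504) ≈ 0.5766
After 'fold-or-call': P(aggressive) = 0.75·0.5766 / (0.75·0.5766 + 0.85·0.4234) ≈ 0.5458
After 'raise': P(aggressive) = 0.25·0.5458 / (0.25·0.5458 + 0.15·0.4542) ≈ 0.6669

0.6669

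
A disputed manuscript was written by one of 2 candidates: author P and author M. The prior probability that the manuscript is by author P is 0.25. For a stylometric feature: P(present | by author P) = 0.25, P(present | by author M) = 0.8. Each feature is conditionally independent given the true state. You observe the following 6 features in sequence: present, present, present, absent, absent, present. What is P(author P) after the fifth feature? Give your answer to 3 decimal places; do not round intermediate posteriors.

0.125

After 'present': P(author P) = 0.25·0.2500 / (0.25·0.2500 + 0.8·0.7500) ≈ 0.0943
After 'present': P(author P) = 0.25·0.0943 / (0.25·0.0943 + 0.8·0.9057) ≈ 0.0315
After 'present': P(author P) = 0.25·0.0315 / (0.25·0.0315 + 0.8·0.9685) ≈ 0.0101
After 'absent': P(author P) = 0.75·0.0101 / (0.75·0.0101 + 0.2·0.9899) ≈ 0.0367
After 'absent': P(author P) = 0.75·0.0367 / (0.75·0.0367 + 0.2·0.9633) ≈ 0.1251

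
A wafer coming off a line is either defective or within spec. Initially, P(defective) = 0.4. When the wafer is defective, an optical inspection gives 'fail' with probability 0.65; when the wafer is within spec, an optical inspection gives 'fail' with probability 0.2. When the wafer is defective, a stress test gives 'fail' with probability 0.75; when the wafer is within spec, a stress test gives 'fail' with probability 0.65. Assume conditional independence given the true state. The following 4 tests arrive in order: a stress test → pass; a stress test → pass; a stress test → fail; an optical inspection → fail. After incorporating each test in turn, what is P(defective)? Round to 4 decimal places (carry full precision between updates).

After a stress test='pass': P(defective) = 0.25·0.4000 / (0.25·0.4000 + 0.35·0.6000) ≈ 0.3226
After a stress test='pass': P(defective) = 0.25·0.3226 / (0.25·0.3226 + 0.35·0.6774) ≈ 0.2538
After a stress test='fail': P(defective) = 0.75·0.2538 / (0.75·0.2538 + 0.65·0.7462) ≈ 0.2818
After an optical inspection='fail': P(defective) = 0.65·0.2818 / (0.65·0.2818 + 0.2·0.7182) ≈ 0.5605

0.5605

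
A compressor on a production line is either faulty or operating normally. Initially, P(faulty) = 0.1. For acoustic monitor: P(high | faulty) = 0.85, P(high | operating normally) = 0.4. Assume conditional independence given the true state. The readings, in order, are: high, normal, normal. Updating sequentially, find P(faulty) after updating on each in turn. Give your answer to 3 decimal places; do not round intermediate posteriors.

0.015

After 'high': P(faulty) = 0.85·0.1000 / (0.85·0.1000 + 0.4·0.9000) ≈ 0.1910
After 'normal': P(faulty) = 0.15·0.1910 / (0.15·0.1910 + 0.6·0.8090) ≈ 0.0557
After 'normal': P(faulty) = 0.15·0.0557 / (0.15·0.0557 + 0.6·0.9443) ≈ 0.0145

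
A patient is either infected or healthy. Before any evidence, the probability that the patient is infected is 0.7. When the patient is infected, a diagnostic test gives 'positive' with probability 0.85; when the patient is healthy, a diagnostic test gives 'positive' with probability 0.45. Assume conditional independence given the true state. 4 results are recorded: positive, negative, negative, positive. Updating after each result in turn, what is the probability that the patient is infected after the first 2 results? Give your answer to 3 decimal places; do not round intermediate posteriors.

0.546

After 'positive': P(infected) = 0.85·0.7000 / (0.85·0.7000 + 0.45·0.3000) ≈ 0.8151
After 'negative': P(infected) = 0.15·0.8151 / (0.15·0.8151 + 0.55·0.1849) ≈ 0.5459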